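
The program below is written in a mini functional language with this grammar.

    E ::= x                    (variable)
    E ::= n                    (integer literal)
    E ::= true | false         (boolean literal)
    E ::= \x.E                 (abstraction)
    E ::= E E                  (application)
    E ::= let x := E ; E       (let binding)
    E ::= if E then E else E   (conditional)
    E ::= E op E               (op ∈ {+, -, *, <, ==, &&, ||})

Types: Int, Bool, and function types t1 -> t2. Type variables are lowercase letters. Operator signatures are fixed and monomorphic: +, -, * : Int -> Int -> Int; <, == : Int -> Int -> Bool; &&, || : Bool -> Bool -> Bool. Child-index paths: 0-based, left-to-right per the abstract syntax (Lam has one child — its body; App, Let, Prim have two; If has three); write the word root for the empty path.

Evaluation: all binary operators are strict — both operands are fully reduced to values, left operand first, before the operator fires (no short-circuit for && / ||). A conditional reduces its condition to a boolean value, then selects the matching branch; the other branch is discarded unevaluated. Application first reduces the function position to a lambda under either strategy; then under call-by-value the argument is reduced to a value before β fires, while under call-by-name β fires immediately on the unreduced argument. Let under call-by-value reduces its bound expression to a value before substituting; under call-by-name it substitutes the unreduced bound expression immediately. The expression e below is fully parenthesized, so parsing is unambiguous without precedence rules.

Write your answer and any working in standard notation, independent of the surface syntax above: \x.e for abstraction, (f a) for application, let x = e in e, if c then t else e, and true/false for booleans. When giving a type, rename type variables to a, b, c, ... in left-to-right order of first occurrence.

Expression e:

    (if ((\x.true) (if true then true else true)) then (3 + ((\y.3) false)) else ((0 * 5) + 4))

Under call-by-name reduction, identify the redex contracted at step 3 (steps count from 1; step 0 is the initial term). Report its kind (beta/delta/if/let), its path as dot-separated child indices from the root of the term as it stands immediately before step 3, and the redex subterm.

Answer: beta at 1 : ((\y.3) false)

Working:
step 0: (if ((\x.true) (if true then true else true)) then (3 + ((\y.3) false)) else ((0 * 5) + 4))
step 1: [beta@0] (if true then (3 + ((\y.3) false)) else ((0 * 5) + 4))
step 2: [if@root] (3 + ((\y.3) false))
step 3: [beta@1] (3 + 3)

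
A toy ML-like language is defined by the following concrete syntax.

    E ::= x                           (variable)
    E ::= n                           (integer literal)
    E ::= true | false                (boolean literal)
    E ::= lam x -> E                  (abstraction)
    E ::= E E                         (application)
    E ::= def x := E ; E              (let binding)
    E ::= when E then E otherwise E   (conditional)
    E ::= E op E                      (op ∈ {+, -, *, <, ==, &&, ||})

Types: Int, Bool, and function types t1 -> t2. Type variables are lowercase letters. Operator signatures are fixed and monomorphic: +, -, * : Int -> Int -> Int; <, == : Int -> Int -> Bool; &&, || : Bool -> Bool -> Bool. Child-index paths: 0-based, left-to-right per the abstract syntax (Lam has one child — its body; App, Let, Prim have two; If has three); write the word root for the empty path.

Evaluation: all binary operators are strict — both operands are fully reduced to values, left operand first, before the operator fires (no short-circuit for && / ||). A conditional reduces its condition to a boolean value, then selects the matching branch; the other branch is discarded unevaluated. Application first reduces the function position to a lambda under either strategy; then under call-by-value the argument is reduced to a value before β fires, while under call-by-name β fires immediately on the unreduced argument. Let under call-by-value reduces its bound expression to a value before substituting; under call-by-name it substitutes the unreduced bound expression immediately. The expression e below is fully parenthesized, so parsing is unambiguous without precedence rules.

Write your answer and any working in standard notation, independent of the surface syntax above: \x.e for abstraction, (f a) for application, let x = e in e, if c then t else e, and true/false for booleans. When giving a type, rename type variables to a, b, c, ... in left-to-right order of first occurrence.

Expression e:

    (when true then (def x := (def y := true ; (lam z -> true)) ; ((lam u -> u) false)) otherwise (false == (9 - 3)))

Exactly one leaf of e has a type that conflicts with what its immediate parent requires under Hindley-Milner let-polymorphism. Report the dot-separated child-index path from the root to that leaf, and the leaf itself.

Trace:
  unify Bool ~ Bool
let y : Bool
\z._ : a -> Bool
let x : forall. a -> Bool
u : b
\u._ : b -> b
  unify b -> b ~ Bool -> c
  unify b ~ Bool
  unify Bool ~ c
_ _ : Bool
  unify Bool ~ Int
  FAIL: mismatch Bool ~ Int

Answer: 2.0 : false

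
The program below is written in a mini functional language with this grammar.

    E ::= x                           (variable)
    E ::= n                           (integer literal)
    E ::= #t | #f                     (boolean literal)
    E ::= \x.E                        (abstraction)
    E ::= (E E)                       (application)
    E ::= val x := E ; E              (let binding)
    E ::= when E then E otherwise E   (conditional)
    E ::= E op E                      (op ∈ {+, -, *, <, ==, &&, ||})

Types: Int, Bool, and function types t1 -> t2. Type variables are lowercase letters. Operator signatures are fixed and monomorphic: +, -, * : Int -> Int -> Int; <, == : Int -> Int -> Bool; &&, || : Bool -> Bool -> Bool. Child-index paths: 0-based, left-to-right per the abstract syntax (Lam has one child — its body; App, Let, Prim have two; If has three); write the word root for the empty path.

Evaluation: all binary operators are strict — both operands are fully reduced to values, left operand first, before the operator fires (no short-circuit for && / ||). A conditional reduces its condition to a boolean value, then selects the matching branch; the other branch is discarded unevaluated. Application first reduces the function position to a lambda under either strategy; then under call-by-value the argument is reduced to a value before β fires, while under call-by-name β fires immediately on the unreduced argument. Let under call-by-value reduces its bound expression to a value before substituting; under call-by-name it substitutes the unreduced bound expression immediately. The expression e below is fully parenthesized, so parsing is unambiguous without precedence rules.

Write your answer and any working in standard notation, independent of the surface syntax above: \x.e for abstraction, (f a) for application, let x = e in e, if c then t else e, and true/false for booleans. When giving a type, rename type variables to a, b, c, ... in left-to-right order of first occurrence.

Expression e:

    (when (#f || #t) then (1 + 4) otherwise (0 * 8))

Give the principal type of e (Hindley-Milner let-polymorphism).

Answer: Int

Trace:
  unify Bool ~ Bool
  unify Bool ~ Bool
  unify Bool ~ Bool
  unify Int ~ Int
  unify Int ~ Int
  unify Int ~ Int
  unify Int ~ Int
  unify Int ~ Int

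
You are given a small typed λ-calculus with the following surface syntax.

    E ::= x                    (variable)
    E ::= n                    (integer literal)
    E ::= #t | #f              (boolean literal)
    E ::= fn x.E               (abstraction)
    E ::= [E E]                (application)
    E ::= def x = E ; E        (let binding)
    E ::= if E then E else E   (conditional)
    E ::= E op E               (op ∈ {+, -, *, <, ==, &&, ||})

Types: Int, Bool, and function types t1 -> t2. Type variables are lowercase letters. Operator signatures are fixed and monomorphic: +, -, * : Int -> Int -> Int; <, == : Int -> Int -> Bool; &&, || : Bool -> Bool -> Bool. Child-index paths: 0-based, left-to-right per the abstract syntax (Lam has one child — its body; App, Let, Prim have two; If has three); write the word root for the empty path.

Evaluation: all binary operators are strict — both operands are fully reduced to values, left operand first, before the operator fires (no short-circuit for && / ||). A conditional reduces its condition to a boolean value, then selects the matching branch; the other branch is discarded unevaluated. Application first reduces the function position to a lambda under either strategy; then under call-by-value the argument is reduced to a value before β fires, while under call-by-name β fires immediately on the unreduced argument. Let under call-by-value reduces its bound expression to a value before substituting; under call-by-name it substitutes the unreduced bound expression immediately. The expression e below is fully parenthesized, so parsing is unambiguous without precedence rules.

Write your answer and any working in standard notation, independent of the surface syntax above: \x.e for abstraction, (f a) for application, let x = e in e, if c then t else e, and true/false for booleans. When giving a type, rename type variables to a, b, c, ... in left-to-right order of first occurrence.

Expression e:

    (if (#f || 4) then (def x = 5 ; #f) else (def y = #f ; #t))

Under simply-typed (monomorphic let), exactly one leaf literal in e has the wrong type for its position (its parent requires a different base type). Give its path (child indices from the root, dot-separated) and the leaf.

Answer: 0.1 : 4

Working:
  unify Bool ~ Bool
  unify Int ~ Bool
  FAIL: mismatch Int ~ Bool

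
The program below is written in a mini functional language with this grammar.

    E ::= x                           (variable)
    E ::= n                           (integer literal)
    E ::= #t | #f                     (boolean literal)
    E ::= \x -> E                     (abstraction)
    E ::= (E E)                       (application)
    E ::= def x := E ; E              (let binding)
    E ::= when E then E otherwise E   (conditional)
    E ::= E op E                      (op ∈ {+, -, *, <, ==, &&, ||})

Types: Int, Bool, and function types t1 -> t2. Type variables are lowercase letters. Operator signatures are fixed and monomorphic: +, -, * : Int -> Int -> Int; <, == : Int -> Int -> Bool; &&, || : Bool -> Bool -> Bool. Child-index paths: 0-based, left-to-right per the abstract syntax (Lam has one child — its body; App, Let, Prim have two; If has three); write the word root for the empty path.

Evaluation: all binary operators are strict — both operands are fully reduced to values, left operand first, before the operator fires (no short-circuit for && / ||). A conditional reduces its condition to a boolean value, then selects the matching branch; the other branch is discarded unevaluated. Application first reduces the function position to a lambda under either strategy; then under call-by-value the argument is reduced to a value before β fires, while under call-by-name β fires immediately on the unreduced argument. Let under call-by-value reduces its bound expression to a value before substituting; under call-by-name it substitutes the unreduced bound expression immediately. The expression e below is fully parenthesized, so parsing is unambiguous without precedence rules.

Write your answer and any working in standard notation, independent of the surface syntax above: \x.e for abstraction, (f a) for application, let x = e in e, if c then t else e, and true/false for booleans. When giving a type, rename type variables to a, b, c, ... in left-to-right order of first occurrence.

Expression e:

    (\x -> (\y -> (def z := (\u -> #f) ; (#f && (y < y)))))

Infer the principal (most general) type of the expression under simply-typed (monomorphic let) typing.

Derivation:
\u._ : c -> Bool
let z : c -> Bool
  unify Bool ~ Bool
y : b
  unify b ~ Int
y : Int
  unify Int ~ Int
  unify Bool ~ Bool
\y._ : Int -> Bool
\x._ : a -> Int -> Bool

Answer: a -> Int -> Bool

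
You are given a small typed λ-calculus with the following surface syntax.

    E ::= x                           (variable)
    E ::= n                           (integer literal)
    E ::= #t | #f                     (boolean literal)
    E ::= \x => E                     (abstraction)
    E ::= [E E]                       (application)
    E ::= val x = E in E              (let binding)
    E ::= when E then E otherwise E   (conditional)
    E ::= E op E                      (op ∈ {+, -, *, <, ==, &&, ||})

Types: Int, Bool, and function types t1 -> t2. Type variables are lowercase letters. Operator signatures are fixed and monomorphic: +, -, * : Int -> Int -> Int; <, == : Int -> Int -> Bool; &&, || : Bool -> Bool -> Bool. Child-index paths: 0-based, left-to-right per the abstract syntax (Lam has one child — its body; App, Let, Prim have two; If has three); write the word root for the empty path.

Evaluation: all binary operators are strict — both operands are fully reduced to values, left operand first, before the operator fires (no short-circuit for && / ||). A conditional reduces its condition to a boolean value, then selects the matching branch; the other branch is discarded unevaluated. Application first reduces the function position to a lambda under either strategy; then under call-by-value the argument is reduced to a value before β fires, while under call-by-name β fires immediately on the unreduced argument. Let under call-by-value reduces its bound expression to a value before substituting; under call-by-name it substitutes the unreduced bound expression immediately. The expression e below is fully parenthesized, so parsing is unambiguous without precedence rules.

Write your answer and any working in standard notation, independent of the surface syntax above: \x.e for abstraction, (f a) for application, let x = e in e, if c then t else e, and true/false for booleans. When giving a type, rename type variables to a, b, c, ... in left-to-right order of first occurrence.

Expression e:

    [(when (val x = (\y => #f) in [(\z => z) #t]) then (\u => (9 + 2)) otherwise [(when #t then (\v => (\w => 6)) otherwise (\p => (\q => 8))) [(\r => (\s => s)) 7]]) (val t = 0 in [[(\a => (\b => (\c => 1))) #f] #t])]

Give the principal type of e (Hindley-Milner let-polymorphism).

Trace:
\y._ : a -> Bool
let x : forall. a -> Bool
z : b
\z._ : b -> b
  unify b -> b ~ Bool -> c
  unify b ~ Bool
  unify Bool ~ c
_ _ : Bool
  unify Bool ~ Bool
  unify Int ~ Int
  unify Int ~ Int
\u._ : d -> Int
  unify Bool ~ Bool
\w._ : f -> Int
\v._ : e -> f -> Int
\q._ : h -> Int
\p._ : g -> h -> Int
  unify e -> f -> Int ~ g -> h -> Int
  unify e ~ g
  unify f -> Int ~ h -> Int
  unify f ~ h
  unify Int ~ Int
s : j
\s._ : j -> j
\r._ : i -> j -> j
  unify i -> j -> j ~ Int -> k
  unify i ~ Int
  unify j -> j ~ k
_ _ : j -> j
  unify g -> h -> Int ~ (j -> j) -> l
  unify g ~ j -> j
  unify h -> Int ~ l
_ _ : h -> Int
  unify d -> Int ~ h -> Int
  unify d ~ h
  unify Int ~ Int
let t : Int
\c._ : o -> Int
\b._ : n -> o -> Int
\a._ : m -> n -> o -> Int
  unify m -> n -> o -> Int ~ Bool -> p
  unify m ~ Bool
  unify n -> o -> Int ~ p
_ _ : n -> o -> Int
  unify n -> o -> Int ~ Bool -> q
  unify n ~ Bool
  unify o -> Int ~ q
_ _ : o -> Int
  unify h -> Int ~ (o -> Int) -> r
  unify h ~ o -> Int
  unify Int ~ r
_ _ : Int

Answer: Int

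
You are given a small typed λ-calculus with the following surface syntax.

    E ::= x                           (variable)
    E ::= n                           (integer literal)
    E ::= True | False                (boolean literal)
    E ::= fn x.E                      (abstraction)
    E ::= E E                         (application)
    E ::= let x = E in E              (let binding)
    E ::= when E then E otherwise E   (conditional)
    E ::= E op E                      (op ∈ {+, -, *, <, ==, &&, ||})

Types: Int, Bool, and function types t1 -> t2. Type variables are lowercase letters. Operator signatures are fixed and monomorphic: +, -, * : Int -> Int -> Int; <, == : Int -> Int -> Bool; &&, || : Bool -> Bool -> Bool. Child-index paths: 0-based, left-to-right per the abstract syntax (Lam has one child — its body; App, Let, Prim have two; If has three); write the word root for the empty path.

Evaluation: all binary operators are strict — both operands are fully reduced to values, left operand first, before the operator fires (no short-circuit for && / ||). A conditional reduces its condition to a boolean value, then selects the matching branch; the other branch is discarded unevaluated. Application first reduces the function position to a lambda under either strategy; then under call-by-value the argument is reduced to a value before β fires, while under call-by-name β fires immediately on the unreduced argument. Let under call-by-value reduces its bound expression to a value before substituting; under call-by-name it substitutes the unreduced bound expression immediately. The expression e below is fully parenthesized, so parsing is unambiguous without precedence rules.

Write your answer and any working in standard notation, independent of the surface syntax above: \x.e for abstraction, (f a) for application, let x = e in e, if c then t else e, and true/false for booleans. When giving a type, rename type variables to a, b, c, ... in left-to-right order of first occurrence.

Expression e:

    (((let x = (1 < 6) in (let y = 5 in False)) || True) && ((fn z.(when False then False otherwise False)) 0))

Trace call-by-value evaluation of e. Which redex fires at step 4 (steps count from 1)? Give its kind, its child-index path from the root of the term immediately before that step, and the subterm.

Derivation:
step 0: (((let x = (1 < 6) in (let y = 5 in false)) || true) && ((\z.(if false then false else false)) 0))
step 1: [delta@0.0.0] (((let x = true in (let y = 5 in false)) || true) && ((\z.(if false then false else false)) 0))
step 2: [let@0.0] (((let y = 5 in false) || true) && ((\z.(if false then false else false)) 0))
step 3: [let@0.0] ((false || true) && ((\z.(if false then false else false)) 0))
step 4: [delta@0] (true && ((\z.(if false then false else false)) 0))

Answer: delta at 0 : (false || true)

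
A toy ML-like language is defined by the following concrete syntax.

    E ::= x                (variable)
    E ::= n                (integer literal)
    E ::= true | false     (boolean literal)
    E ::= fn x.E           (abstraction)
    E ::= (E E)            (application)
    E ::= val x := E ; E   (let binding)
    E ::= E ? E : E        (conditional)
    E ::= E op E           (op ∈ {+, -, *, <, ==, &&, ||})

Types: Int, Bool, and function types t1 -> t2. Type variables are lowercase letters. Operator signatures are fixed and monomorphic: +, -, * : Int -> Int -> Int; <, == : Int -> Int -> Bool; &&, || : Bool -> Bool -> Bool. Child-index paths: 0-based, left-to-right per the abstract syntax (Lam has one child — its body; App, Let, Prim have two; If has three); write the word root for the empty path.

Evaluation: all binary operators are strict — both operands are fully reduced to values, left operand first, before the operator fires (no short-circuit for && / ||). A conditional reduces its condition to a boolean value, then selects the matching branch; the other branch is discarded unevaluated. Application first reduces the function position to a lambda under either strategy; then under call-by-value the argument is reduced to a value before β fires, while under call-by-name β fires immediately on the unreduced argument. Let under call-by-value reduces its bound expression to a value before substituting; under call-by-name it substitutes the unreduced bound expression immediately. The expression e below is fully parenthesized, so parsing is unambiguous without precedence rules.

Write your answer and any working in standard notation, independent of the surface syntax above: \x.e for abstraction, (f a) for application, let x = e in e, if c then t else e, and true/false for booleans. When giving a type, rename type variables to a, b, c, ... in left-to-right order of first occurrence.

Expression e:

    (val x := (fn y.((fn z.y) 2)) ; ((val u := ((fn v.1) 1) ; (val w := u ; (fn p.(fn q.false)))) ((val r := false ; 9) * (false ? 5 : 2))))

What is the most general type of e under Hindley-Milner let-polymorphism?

Answer: a -> Bool

Trace:
y : a
\z._ : b -> a
  unify b -> a ~ Int -> c
  unify b ~ Int
  unify a ~ c
_ _ : c
\y._ : c -> c
let x : forall. c -> c
\v._ : d -> Int
  unify d -> Int ~ Int -> e
  unify d ~ Int
  unify Int ~ e
_ _ : Int
let u : Int
u : Int
let w : Int
\q._ : g -> Bool
\p._ : f -> g -> Bool
let r : Bool
  unify Int ~ Int
  unify Bool ~ Bool
  unify Int ~ Int
  unify Int ~ Int
  unify f -> g -> Bool ~ Int -> h
  unify f ~ Int
  unify g -> Bool ~ h
_ _ : g -> Bool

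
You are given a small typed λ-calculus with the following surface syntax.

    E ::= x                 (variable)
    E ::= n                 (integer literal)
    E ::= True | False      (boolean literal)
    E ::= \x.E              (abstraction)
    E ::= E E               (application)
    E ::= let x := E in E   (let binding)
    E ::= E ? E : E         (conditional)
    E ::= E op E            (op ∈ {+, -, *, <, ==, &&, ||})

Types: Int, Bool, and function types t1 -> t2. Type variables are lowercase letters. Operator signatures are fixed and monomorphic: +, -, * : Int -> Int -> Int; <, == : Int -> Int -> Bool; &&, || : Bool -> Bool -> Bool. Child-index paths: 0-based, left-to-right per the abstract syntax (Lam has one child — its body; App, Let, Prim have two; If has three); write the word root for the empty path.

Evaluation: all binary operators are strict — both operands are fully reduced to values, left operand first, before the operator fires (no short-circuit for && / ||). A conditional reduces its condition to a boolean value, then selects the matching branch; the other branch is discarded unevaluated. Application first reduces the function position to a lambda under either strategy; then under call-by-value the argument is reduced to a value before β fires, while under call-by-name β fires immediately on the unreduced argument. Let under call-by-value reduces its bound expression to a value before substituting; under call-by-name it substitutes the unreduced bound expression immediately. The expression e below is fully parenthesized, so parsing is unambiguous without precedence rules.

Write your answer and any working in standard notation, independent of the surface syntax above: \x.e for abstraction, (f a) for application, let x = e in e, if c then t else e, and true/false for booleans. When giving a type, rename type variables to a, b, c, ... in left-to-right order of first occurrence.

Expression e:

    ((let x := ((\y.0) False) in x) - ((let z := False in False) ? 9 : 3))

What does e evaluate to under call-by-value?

Trace:
step 0: ((let x = ((\y.0) false) in x) - (if (let z = false in false) then 9 else 3))
step 1: [beta@0.0] ((let x = 0 in x) - (if (let z = false in false) then 9 else 3))
step 2: [let@0] (0 - (if (let z = false in false) then 9 else 3))
step 3: [let@1.0] (0 - (if false then 9 else 3))
step 4: [if@1] (0 - 3)
step 5: [delta@root] -3

Answer: -3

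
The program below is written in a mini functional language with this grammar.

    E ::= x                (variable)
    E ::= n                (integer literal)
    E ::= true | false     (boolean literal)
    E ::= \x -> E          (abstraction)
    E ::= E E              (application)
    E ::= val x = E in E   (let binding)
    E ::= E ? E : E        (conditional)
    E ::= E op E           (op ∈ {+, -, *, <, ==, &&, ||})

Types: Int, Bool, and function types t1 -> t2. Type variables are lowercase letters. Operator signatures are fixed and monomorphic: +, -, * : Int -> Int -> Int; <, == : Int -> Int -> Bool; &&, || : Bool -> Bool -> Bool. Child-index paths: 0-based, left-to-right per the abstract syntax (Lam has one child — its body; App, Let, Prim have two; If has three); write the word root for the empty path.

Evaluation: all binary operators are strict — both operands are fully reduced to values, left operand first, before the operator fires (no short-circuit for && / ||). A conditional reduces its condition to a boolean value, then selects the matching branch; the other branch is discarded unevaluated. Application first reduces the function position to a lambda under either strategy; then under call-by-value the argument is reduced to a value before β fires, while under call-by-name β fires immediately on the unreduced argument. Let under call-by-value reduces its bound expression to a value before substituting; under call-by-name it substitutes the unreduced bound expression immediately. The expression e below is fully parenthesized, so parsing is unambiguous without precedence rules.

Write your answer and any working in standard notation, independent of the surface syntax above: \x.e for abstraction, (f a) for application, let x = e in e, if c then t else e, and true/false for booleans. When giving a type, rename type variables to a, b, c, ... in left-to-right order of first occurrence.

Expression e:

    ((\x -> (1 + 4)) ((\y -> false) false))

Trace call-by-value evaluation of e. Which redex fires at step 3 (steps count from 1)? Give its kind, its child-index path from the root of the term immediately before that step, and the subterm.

Trace:
step 0: ((\x.(1 + 4)) ((\y.false) false))
step 1: [beta@1] ((\x.(1 + 4)) false)
step 2: [beta@root] (1 + 4)
step 3: [delta@root] 5

Answer: delta at root : (1 + 4)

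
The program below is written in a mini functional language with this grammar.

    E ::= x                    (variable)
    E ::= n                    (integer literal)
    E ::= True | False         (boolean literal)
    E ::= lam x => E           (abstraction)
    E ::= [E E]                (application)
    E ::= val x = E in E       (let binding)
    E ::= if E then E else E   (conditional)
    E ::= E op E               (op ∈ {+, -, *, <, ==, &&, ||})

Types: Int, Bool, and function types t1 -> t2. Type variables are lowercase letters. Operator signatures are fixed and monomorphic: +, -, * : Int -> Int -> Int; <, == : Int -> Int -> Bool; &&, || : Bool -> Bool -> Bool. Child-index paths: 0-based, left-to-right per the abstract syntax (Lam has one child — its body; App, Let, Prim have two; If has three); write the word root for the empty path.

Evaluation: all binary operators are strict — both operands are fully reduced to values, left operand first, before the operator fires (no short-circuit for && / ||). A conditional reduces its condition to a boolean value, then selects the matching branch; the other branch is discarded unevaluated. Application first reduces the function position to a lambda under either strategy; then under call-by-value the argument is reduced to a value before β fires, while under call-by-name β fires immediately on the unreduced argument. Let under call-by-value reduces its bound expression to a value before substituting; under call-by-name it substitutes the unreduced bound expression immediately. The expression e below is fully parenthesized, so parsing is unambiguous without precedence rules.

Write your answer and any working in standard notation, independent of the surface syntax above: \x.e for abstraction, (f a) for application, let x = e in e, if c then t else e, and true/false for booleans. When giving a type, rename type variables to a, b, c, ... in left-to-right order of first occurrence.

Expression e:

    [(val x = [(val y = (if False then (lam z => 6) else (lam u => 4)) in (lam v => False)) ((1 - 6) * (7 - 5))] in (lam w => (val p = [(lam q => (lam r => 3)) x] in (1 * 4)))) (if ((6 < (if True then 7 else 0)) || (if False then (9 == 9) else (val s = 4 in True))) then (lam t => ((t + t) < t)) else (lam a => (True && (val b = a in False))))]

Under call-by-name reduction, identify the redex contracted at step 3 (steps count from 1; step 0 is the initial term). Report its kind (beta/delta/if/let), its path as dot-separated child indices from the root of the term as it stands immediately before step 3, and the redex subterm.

Answer: let at root : (let p = ((\q.(\r.3)) ((let y = (if false then (\z.6) else (\u.4)) in (\v.false)) ((1 - 6) * (7 - 5)))) in (1 * 4))

Derivation:
step 0: ((let x = ((let y = (if false then (\z.6) else (\u.4)) in (\v.false)) ((1 - 6) * (7 - 5))) in (\w.(let p = ((\q.(\r.3)) x) in (1 * 4)))) (if ((6 < (if true then 7 else 0)) || (if false then (9 == 9) else (let s = 4 in true))) then (\t.((t + t) < t)) else (\a.(true && (let b = a in false)))))
step 1: [let@0] ((\w.(let p = ((\q.(\r.3)) ((let y = (if false then (\z.6) else (\u.4)) in (\v.false)) ((1 - 6) * (7 - 5)))) in (1 * 4))) (if ((6 < (if true then 7 else 0)) || (if false then (9 == 9) else (let s = 4 in true))) then (\t.((t + t) < t)) else (\a.(true && (let b = a in false)))))
step 2: [beta@root] (let p = ((\q.(\r.3)) ((let y = (if false then (\z.6) else (\u.4)) in (\v.false)) ((1 - 6) * (7 - 5)))) in (1 * 4))
step 3: [let@root] (1 * 4)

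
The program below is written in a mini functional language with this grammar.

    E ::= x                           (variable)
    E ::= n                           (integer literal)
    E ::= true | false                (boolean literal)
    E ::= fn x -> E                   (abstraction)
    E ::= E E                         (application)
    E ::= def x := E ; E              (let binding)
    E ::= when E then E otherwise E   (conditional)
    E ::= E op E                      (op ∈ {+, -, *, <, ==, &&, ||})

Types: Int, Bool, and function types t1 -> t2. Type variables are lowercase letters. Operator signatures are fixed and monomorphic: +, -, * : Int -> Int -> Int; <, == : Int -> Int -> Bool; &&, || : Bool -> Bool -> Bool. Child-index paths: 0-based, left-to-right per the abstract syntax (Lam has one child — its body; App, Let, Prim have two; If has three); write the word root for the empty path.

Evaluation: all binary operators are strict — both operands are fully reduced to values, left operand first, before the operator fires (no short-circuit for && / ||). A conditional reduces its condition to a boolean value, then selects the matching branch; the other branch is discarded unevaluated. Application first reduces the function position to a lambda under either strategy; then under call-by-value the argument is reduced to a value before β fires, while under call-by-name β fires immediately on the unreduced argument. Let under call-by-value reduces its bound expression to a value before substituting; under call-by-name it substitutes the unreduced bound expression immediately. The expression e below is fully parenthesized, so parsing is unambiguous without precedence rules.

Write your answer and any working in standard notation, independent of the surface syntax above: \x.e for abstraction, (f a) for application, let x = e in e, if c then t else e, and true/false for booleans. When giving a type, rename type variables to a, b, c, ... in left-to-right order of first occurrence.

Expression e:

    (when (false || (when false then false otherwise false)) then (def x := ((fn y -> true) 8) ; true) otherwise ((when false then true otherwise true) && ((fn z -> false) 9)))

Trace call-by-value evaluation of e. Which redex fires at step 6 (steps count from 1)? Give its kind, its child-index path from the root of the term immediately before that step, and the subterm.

Working:
step 0: (if (false || (if false then false else false)) then (let x = ((\y.true) 8) in true) else ((if false then true else true) && ((\z.false) 9)))
step 1: [if@0.1] (if (false || false) then (let x = ((\y.true) 8) in true) else ((if false then true else true) && ((\z.false) 9)))
step 2: [delta@0] (if false then (let x = ((\y.true) 8) in true) else ((if false then true else true) && ((\z.false) 9)))
step 3: [if@root] ((if false then true else true) && ((\z.false) 9))
step 4: [if@0] (true && ((\z.false) 9))
step 5: [beta@1] (true && false)
step 6: [delta@root] false

Answer: delta at root : (true && false)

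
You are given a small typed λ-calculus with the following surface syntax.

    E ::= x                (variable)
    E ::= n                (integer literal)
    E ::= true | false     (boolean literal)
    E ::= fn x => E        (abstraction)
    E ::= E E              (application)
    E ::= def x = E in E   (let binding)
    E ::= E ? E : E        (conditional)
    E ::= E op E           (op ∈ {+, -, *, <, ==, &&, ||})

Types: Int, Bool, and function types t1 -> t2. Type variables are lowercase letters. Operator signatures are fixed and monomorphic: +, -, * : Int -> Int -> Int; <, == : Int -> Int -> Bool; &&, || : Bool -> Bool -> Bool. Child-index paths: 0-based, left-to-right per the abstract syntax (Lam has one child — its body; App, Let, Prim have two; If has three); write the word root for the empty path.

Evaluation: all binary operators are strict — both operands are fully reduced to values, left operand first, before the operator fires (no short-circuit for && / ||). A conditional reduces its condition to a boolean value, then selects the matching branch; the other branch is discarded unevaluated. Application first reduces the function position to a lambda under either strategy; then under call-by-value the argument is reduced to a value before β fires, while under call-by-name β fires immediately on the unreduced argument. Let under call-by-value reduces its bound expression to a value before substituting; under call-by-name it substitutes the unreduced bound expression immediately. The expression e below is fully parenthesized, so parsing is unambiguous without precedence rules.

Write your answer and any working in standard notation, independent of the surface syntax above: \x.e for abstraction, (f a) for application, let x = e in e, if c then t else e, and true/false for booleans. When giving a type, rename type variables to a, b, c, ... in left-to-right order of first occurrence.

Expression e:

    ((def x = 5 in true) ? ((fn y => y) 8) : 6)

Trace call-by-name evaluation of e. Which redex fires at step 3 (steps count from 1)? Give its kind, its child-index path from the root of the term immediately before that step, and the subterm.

Answer: beta at root : ((\y.y) 8)

Derivation:
step 0: (if (let x = 5 in true) then ((\y.y) 8) else 6)
step 1: [let@0] (if true then ((\y.y) 8) else 6)
step 2: [if@root] ((\y.y) 8)
step 3: [beta@root] 8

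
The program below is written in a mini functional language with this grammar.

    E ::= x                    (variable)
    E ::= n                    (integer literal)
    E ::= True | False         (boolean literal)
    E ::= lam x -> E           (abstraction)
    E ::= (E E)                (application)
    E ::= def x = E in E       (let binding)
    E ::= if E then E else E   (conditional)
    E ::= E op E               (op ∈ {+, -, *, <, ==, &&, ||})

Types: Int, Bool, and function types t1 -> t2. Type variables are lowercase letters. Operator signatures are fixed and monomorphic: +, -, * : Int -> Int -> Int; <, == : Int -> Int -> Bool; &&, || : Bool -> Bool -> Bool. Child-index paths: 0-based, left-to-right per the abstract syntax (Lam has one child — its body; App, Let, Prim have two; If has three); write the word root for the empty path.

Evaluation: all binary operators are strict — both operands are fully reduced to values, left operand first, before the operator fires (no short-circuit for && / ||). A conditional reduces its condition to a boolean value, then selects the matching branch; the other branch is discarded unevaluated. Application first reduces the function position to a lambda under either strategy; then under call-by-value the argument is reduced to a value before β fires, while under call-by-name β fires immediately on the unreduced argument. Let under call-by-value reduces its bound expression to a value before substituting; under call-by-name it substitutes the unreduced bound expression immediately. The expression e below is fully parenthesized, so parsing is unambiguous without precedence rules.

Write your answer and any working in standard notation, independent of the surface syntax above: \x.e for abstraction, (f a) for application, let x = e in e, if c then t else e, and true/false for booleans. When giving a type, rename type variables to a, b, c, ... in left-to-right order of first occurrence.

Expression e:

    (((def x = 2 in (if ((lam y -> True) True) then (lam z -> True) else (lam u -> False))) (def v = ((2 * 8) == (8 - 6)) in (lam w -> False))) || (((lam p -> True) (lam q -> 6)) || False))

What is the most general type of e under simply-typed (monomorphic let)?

Answer: Bool

Derivation:
let x : Int
\y._ : a -> Bool
  unify a -> Bool ~ Bool -> b
  unify a ~ Bool
  unify Bool ~ b
_ _ : Bool
  unify Bool ~ Bool
\z._ : c -> Bool
\u._ : d -> Bool
  unify c -> Bool ~ d -> Bool
  unify c ~ d
  unify Bool ~ Bool
  unify Int ~ Int
  unify Int ~ Int
  unify Int ~ Int
  unify Int ~ Int
  unify Int ~ Int
  unify Int ~ Int
let v : Bool
\w._ : e -> Bool
  unify d -> Bool ~ (e -> Bool) -> f
  unify d ~ e -> Bool
  unify Bool ~ f
_ _ : Bool
  unify Bool ~ Bool
\p._ : g -> Bool
\q._ : h -> Int
  unify g -> Bool ~ (h -> Int) -> i
  unify g ~ h -> Int
  unify Bool ~ i
_ _ : Bool
  unify Bool ~ Bool
  unify Bool ~ Bool
  unify Bool ~ Bool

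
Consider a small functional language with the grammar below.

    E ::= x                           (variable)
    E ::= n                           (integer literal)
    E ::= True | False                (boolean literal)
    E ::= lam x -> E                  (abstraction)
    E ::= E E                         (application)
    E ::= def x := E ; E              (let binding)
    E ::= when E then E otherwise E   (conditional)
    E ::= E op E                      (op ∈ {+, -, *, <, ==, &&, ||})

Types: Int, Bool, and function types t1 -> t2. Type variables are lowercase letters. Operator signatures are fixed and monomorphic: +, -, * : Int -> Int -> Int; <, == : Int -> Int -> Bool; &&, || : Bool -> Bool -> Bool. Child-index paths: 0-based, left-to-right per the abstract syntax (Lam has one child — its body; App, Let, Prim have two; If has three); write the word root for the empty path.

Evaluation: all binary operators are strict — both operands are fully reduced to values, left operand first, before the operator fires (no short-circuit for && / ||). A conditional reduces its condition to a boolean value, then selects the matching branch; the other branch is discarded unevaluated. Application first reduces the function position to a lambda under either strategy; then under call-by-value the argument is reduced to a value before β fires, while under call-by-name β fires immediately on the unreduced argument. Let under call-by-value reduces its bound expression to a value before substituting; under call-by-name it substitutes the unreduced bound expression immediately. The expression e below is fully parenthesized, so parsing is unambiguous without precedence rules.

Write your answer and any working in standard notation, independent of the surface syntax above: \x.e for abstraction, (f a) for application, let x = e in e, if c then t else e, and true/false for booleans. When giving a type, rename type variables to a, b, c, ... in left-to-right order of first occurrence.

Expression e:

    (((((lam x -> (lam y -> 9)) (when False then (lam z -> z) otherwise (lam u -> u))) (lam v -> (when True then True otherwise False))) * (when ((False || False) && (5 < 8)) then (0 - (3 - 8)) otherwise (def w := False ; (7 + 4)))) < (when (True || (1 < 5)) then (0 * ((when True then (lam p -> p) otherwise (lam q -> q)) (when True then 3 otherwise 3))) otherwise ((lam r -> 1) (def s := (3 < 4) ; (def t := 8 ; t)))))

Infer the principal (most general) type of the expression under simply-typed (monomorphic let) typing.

Answer: Bool

Working:
\y._ : b -> Int
\x._ : a -> b -> Int
  unify Bool ~ Bool
z : c
\z._ : c -> c
u : d
\u._ : d -> d
  unify c -> c ~ d -> d
  unify c ~ d
  unify d ~ d
  unify a -> b -> Int ~ (d -> d) -> e
  unify a ~ d -> d
  unify b -> Int ~ e
_ _ : b -> Int
  unify Bool ~ Bool
  unify Bool ~ Bool
\v._ : f -> Bool
  unify b -> Int ~ (f -> Bool) -> g
  unify b ~ f -> Bool
  unify Int ~ g
_ _ : Int
  unify Int ~ Int
  unify Bool ~ Bool
  unify Bool ~ Bool
  unify Bool ~ Bool
  unify Int ~ Int
  unify Int ~ Int
  unify Bool ~ Bool
  unify Bool ~ Bool
  unify Int ~ Int
  unify Int ~ Int
  unify Int ~ Int
  unify Int ~ Int
let w : Bool
  unify Int ~ Int
  unify Int ~ Int
  unify Int ~ Int
  unify Int ~ Int
  unify Int ~ Int
  unify Bool ~ Bool
  unify Int ~ Int
  unify Int ~ Int
  unify Bool ~ Bool
  unify Bool ~ Bool
  unify Int ~ Int
  unify Bool ~ Bool
p : h
\p._ : h -> h
q : i
\q._ : i -> i
  unify h -> h ~ i -> i
  unify h ~ i
  unify i ~ i
  unify Bool ~ Bool
  unify Int ~ Int
  unify i -> i ~ Int -> j
  unify i ~ Int
  unify Int ~ j
_ _ : Int
  unify Int ~ Int
\r._ : k -> Int
  unify Int ~ Int
  unify Int ~ Int
let s : Bool
let t : Int
t : Int
  unify k -> Int ~ Int -> l
  unify k ~ Int
  unify Int ~ l
_ _ : Int
  unify Int ~ Int
  unify Int ~ Int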